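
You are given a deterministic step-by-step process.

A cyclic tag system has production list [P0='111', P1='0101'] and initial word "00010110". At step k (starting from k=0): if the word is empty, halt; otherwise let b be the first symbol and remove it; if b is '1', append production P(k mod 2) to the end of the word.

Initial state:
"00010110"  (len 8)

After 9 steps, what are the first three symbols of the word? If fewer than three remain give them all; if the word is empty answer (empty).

step 0: "00010110"  (len 8)
step 1: "0010110"  (len 7)
step 2: "010110"  (len 6)
step 3: "10110"  (len 5)
step 4: "01100101"  (len 8)
step 5: "1100101"  (len 7)
step 6: "1001010101"  (len 10)
step 7: "001010101111"  (len 12)
step 8: "01010101111"  (len 11)
step 9: "1010101111"  (len 10)

101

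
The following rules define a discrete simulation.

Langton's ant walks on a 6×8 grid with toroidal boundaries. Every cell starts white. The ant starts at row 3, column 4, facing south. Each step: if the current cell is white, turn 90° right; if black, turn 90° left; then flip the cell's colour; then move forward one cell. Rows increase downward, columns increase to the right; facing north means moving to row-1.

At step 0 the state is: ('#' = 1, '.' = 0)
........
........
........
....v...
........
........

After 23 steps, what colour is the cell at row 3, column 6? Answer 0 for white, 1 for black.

1

0) ........
........
........
....v...
........
........
1) ........
........
........
...<#...
........
........
2) ........
........
...^....
...##...
........
........
3) ........
........
...#>...
...##...
........
........
4) ........
........
...##...
...#v...
........
........
5) ........
........
...##...
...#.>..
........
........
6) ........
........
...##...
...#.#..
.....v..
........
7) ........
........
...##...
...#.#..
....<#..
........
8) ........
........
...##...
...#^#..
....##..
........
9) ........
........
...##...
...##>..
....##..
........
10) ........
........
...##^..
...##...
....##..
........
11) ........
........
...###>.
...##...
....##..
........
12) ........
........
...####.
...##.v.
....##..
........
13) ........
........
...####.
...##<#.
....##..
........
14) ........
........
...##^#.
...####.
....##..
........
15) ........
........
...#<.#.
...####.
....##..
........
16) ........
........
...#..#.
...#v##.
....##..
........
17) ........
........
...#..#.
...#.>#.
....##..
........
18) ........
........
...#.^#.
...#..#.
....##..
........
19) ........
........
...#.#>.
...#..#.
....##..
........
20) ........
......^.
...#.#..
...#..#.
....##..
........
21) ........
......#>
...#.#..
...#..#.
....##..
........
22) ........
......##
...#.#.v
...#..#.
....##..
........
23) ........
......##
...#.#<#
...#..#.
....##..
........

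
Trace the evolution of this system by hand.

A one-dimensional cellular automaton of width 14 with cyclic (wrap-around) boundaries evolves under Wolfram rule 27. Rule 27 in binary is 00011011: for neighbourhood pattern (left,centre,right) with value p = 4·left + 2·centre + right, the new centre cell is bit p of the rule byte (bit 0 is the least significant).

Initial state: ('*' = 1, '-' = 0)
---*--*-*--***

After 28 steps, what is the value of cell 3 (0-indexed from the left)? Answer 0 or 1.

[0] ---*--*-*--***
[1] ***-**---***--
[2] *---*-****--**
[3] -***--*---***-
[4] **--**-****--*
[5] --***--*---***
[6] ***--**-****--
[7] *--***--*---**
[8] -***--**-****-
[9] **--***--*---*
[10] --***--**-****
[11] ***--***--*---
[12] *--***--**-***
[13] -***--***--*--
[14] **--***--**-**
[15] --***--***--*-
[16] ***--***--**-*
[17] ---***--***--*
[18] ****--***--**-
[19] *---***--***--
[20] -****--***--**
[21] -*---***--***-
[22] *-****--***--*
[23] --*---***--***
[24] **-****--***--
[25] *--*---***--**
[26] -**-****--***-
[27] **--*---***--*
[28] --**-****--***

1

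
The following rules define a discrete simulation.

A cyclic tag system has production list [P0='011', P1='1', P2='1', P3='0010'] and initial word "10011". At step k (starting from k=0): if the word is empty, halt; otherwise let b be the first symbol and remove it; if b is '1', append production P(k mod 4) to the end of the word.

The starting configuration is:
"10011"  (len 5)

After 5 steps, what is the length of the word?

10

gen 0: "10011"  (len 5)
gen 1: "0011011"  (len 7)
gen 2: "011011"  (len 6)
gen 3: "11011"  (len 5)
gen 4: "10110010"  (len 8)
gen 5: "0110010011"  (len 10)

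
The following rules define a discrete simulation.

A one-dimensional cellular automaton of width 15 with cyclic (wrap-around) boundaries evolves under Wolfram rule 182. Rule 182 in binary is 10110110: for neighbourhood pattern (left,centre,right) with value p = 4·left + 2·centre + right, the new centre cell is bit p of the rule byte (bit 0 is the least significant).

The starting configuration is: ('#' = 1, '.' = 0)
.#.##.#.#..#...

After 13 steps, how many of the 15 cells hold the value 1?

7

t=0: .#.##.#.#..#...
t=1: ###..########..
t=2: .#.##.######.##
t=3: ###..#.####.#..
t=4: .#.####.##.####
t=5: ###.##.#..#.##.
t=6: .#.#..######..#
t=7: ######.####.###
t=8: #####.#.##.#.##
t=9: ####.###..###.#
t=10: ###.#.#.##.#.#.
t=11: .#.#####..#####
t=12: ###.###.##.###.
t=13: .#.#.#.#..#.#.#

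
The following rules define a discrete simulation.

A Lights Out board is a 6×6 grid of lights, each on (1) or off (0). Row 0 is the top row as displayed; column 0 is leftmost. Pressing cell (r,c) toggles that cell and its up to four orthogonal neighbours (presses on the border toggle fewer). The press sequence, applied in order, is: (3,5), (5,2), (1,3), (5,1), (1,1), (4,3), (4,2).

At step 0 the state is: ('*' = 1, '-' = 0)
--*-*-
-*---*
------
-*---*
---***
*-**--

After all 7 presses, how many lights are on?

18

k=0  --*-*-
-*---*
------
-*---*
---***
*-**--
k=1  --*-*-
-*---*
-----*
-*--*-
---**-
*-**--
k=2  --*-*-
-*---*
-----*
-*--*-
--***-
**----
k=3  --***-
-*****
---*-*
-*--*-
--***-
**----
k=4  --***-
-*****
---*-*
-*--*-
-****-
--*---
k=5  -****-
*--***
-*-*-*
-*--*-
-****-
--*---
k=6  -****-
*--***
-*-*-*
-*-**-
-*----
--**--
k=7  -****-
*--***
-*-*-*
-****-
--**--
---*--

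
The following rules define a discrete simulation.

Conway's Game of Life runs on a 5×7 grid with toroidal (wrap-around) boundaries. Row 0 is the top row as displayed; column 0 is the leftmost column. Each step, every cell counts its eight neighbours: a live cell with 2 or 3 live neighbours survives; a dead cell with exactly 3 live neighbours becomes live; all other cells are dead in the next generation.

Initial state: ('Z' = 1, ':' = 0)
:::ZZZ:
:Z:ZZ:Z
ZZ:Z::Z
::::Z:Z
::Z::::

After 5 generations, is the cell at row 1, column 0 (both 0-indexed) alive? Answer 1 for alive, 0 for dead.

t=0: :::ZZZ:
:Z:ZZ:Z
ZZ:Z::Z
::::Z:Z
::Z::::
t=1: :::::Z:
:Z::::Z
:Z:Z::Z
:ZZZ:ZZ
:::::::
t=2: :::::::
::Z::ZZ
:Z:ZZ:Z
:Z:ZZZZ
::Z:ZZZ
t=3: :::ZZ::
Z:ZZZZZ
:Z:::::
:Z:::::
Z:Z:::Z
t=4: :::::::
ZZZ::ZZ
:Z:ZZZZ
:ZZ::::
ZZZZ:::
t=5: :::Z:::
:ZZZ:::
:::ZZ::
:::::ZZ
Z::Z:::

0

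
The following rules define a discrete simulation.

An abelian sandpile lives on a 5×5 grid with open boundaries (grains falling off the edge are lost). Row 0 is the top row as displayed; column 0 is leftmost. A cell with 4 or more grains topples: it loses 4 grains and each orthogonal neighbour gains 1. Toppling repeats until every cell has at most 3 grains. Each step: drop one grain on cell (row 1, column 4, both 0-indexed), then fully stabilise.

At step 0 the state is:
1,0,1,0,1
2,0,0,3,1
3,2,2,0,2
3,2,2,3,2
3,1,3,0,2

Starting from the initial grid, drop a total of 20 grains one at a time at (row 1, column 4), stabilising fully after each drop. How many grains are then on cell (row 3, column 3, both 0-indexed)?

1

gen 0: 1,0,1,0,1
2,0,0,3,1
3,2,2,0,2
3,2,2,3,2
3,1,3,0,2
gen 1: 1,0,1,0,1
2,0,0,3,2
3,2,2,0,2
3,2,2,3,2
3,1,3,0,2
gen 2: 1,0,1,0,1
2,0,0,3,3
3,2,2,0,2
3,2,2,3,2
3,1,3,0,2
gen 3: 1,0,1,1,2
2,0,1,0,1
3,2,2,1,3
3,2,2,3,2
3,1,3,0,2
gen 4: 1,0,1,1,2
2,0,1,0,2
3,2,2,1,3
3,2,2,3,2
3,1,3,0,2
gen 5: 1,0,1,1,2
2,0,1,0,3
3,2,2,1,3
3,2,2,3,2
3,1,3,0,2
gen 6: 1,0,1,1,3
2,0,1,1,1
3,2,2,2,0
3,2,2,3,3
3,1,3,0,2
gen 7: 1,0,1,1,3
2,0,1,1,2
3,2,2,2,0
3,2,2,3,3
3,1,3,0,2
gen 8: 1,0,1,1,3
2,0,1,1,3
3,2,2,2,0
3,2,2,3,3
3,1,3,0,2
gen 9: 1,0,1,2,0
2,0,1,2,1
3,2,2,2,1
3,2,2,3,3
3,1,3,0,2
gen 10: 1,0,1,2,0
2,0,1,2,2
3,2,2,2,1
3,2,2,3,3
3,1,3,0,2
gen 11: 1,0,1,2,0
2,0,1,2,3
3,2,2,2,1
3,2,2,3,3
3,1,3,0,2
gen 12: 1,0,1,2,1
2,0,1,3,0
3,2,2,2,2
3,2,2,3,3
3,1,3,0,2
gen 13: 1,0,1,2,1
2,0,1,3,1
3,2,2,2,2
3,2,2,3,3
3,1,3,0,2
gen 14: 1,0,1,2,1
2,0,1,3,2
3,2,2,2,2
3,2,2,3,3
3,1,3,0,2
gen 15: 1,0,1,2,1
2,0,1,3,3
3,2,2,2,2
3,2,2,3,3
3,1,3,0,2
gen 16: 1,0,1,3,2
2,0,2,0,1
3,2,2,3,3
3,2,2,3,3
3,1,3,0,2
gen 17: 1,0,1,3,2
2,0,2,0,2
3,2,2,3,3
3,2,2,3,3
3,1,3,0,2
gen 18: 1,0,1,3,2
2,0,2,0,3
3,2,2,3,3
3,2,2,3,3
3,1,3,0,2
gen 19: 1,0,1,3,3
2,0,2,2,1
3,2,3,1,2
3,2,3,1,1
3,1,3,1,3
gen 20: 1,0,1,3,3
2,0,2,2,2
3,2,3,1,2
3,2,3,1,1
3,1,3,1,3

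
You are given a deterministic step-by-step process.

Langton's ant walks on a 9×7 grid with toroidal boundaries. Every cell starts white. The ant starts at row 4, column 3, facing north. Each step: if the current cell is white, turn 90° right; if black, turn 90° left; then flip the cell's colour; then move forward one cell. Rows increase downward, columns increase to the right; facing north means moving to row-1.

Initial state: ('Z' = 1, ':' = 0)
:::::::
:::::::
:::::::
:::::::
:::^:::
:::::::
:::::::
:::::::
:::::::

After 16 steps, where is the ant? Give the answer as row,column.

4,3

t=0: :::::::
:::::::
:::::::
:::::::
:::^:::
:::::::
:::::::
:::::::
:::::::
t=1: :::::::
:::::::
:::::::
:::::::
:::Z>::
:::::::
:::::::
:::::::
:::::::
t=2: :::::::
:::::::
:::::::
:::::::
:::ZZ::
::::v::
:::::::
:::::::
:::::::
t=3: :::::::
:::::::
:::::::
:::::::
:::ZZ::
:::<Z::
:::::::
:::::::
:::::::
t=4: :::::::
:::::::
:::::::
:::::::
:::^Z::
:::ZZ::
:::::::
:::::::
:::::::
t=5: :::::::
:::::::
:::::::
:::::::
::<:Z::
:::ZZ::
:::::::
:::::::
:::::::
t=6: :::::::
:::::::
:::::::
::^::::
::Z:Z::
:::ZZ::
:::::::
:::::::
:::::::
t=7: :::::::
:::::::
:::::::
::Z>:::
::Z:Z::
:::ZZ::
:::::::
:::::::
:::::::
t=8: :::::::
:::::::
:::::::
::ZZ:::
::ZvZ::
:::ZZ::
:::::::
:::::::
:::::::
t=9: :::::::
:::::::
:::::::
::ZZ:::
::<ZZ::
:::ZZ::
:::::::
:::::::
:::::::
t=10: :::::::
:::::::
:::::::
::ZZ:::
:::ZZ::
::vZZ::
:::::::
:::::::
:::::::
t=11: :::::::
:::::::
:::::::
::ZZ:::
:::ZZ::
:<ZZZ::
:::::::
:::::::
:::::::
t=12: :::::::
:::::::
:::::::
::ZZ:::
:^:ZZ::
:ZZZZ::
:::::::
:::::::
:::::::
t=13: :::::::
:::::::
:::::::
::ZZ:::
:Z>ZZ::
:ZZZZ::
:::::::
:::::::
:::::::
t=14: :::::::
:::::::
:::::::
::ZZ:::
:ZZZZ::
:ZvZZ::
:::::::
:::::::
:::::::
t=15: :::::::
:::::::
:::::::
::ZZ:::
:ZZZZ::
:Z:>Z::
:::::::
:::::::
:::::::
t=16: :::::::
:::::::
:::::::
::ZZ:::
:ZZ^Z::
:Z::Z::
:::::::
:::::::
:::::::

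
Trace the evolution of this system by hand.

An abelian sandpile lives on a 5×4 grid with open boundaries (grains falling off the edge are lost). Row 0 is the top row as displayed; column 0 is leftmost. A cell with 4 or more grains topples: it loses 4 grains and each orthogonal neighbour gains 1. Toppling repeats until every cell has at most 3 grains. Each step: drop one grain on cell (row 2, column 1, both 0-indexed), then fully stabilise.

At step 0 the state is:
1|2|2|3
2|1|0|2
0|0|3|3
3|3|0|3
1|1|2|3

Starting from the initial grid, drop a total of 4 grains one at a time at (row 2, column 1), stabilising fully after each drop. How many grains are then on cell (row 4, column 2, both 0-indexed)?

0) 1|2|2|3
2|1|0|2
0|0|3|3
3|3|0|3
1|1|2|3
1) 1|2|2|3
2|1|0|2
0|1|3|3
3|3|0|3
1|1|2|3
2) 1|2|2|3
2|1|0|2
0|2|3|3
3|3|0|3
1|1|2|3
3) 1|2|2|3
2|1|0|2
0|3|3|3
3|3|0|3
1|1|2|3
4) 1|2|2|3
2|2|1|3
2|2|1|1
0|1|3|1
2|2|3|0

3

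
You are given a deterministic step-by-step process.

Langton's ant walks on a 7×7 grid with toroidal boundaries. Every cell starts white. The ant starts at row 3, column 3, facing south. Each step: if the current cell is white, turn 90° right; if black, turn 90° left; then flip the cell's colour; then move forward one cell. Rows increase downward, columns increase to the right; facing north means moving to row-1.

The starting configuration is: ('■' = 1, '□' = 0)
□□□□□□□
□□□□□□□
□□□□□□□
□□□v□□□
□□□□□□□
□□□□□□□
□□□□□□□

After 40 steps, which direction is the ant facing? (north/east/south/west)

t=0: □□□□□□□
□□□□□□□
□□□□□□□
□□□v□□□
□□□□□□□
□□□□□□□
□□□□□□□
t=1: □□□□□□□
□□□□□□□
□□□□□□□
□□<■□□□
□□□□□□□
□□□□□□□
□□□□□□□
t=2: □□□□□□□
□□□□□□□
□□^□□□□
□□■■□□□
□□□□□□□
□□□□□□□
□□□□□□□
t=3: □□□□□□□
□□□□□□□
□□■>□□□
□□■■□□□
□□□□□□□
□□□□□□□
□□□□□□□
t=4: □□□□□□□
□□□□□□□
□□■■□□□
□□■v□□□
□□□□□□□
□□□□□□□
□□□□□□□
t=5: □□□□□□□
□□□□□□□
□□■■□□□
□□■□>□□
□□□□□□□
□□□□□□□
□□□□□□□
t=6: □□□□□□□
□□□□□□□
□□■■□□□
□□■□■□□
□□□□v□□
□□□□□□□
□□□□□□□
t=7: □□□□□□□
□□□□□□□
□□■■□□□
□□■□■□□
□□□<■□□
□□□□□□□
□□□□□□□
t=8: □□□□□□□
□□□□□□□
□□■■□□□
□□■^■□□
□□□■■□□
□□□□□□□
□□□□□□□
t=9: □□□□□□□
□□□□□□□
□□■■□□□
□□■■>□□
□□□■■□□
□□□□□□□
□□□□□□□
t=10: □□□□□□□
□□□□□□□
□□■■^□□
□□■■□□□
□□□■■□□
□□□□□□□
□□□□□□□
t=11: □□□□□□□
□□□□□□□
□□■■■>□
□□■■□□□
□□□■■□□
□□□□□□□
□□□□□□□
t=12: □□□□□□□
□□□□□□□
□□■■■■□
□□■■□v□
□□□■■□□
□□□□□□□
□□□□□□□
t=13: □□□□□□□
□□□□□□□
□□■■■■□
□□■■<■□
□□□■■□□
□□□□□□□
□□□□□□□
t=14: □□□□□□□
□□□□□□□
□□■■^■□
□□■■■■□
□□□■■□□
□□□□□□□
□□□□□□□
t=15: □□□□□□□
□□□□□□□
□□■<□■□
□□■■■■□
□□□■■□□
□□□□□□□
□□□□□□□
t=16: □□□□□□□
□□□□□□□
□□■□□■□
□□■v■■□
□□□■■□□
□□□□□□□
□□□□□□□
t=17: □□□□□□□
□□□□□□□
□□■□□■□
□□■□>■□
□□□■■□□
□□□□□□□
□□□□□□□
t=18: □□□□□□□
□□□□□□□
□□■□^■□
□□■□□■□
□□□■■□□
□□□□□□□
□□□□□□□
t=19: □□□□□□□
□□□□□□□
□□■□■>□
□□■□□■□
□□□■■□□
□□□□□□□
□□□□□□□
t=20: □□□□□□□
□□□□□^□
□□■□■□□
□□■□□■□
□□□■■□□
□□□□□□□
□□□□□□□
t=21: □□□□□□□
□□□□□■>
□□■□■□□
□□■□□■□
□□□■■□□
□□□□□□□
□□□□□□□
t=22: □□□□□□□
□□□□□■■
□□■□■□v
□□■□□■□
□□□■■□□
□□□□□□□
□□□□□□□
t=23: □□□□□□□
□□□□□■■
□□■□■<■
□□■□□■□
□□□■■□□
□□□□□□□
□□□□□□□
t=24: □□□□□□□
□□□□□^■
□□■□■■■
□□■□□■□
□□□■■□□
□□□□□□□
□□□□□□□
t=25: □□□□□□□
□□□□<□■
□□■□■■■
□□■□□■□
□□□■■□□
□□□□□□□
□□□□□□□
t=26: □□□□^□□
□□□□■□■
□□■□■■■
□□■□□■□
□□□■■□□
□□□□□□□
□□□□□□□
t=27: □□□□■>□
□□□□■□■
□□■□■■■
□□■□□■□
□□□■■□□
□□□□□□□
□□□□□□□
t=28: □□□□■■□
□□□□■v■
□□■□■■■
□□■□□■□
□□□■■□□
□□□□□□□
□□□□□□□
t=29: □□□□■■□
□□□□<■■
□□■□■■■
□□■□□■□
□□□■■□□
□□□□□□□
□□□□□□□
t=30: □□□□■■□
□□□□□■■
□□■□v■■
□□■□□■□
□□□■■□□
□□□□□□□
□□□□□□□
t=31: □□□□■■□
□□□□□■■
□□■□□>■
□□■□□■□
□□□■■□□
□□□□□□□
□□□□□□□
t=32: □□□□■■□
□□□□□^■
□□■□□□■
□□■□□■□
□□□■■□□
□□□□□□□
□□□□□□□
t=33: □□□□■■□
□□□□<□■
□□■□□□■
□□■□□■□
□□□■■□□
□□□□□□□
□□□□□□□
t=34: □□□□^■□
□□□□■□■
□□■□□□■
□□■□□■□
□□□■■□□
□□□□□□□
□□□□□□□
t=35: □□□<□■□
□□□□■□■
□□■□□□■
□□■□□■□
□□□■■□□
□□□□□□□
□□□□□□□
t=36: □□□■□■□
□□□□■□■
□□■□□□■
□□■□□■□
□□□■■□□
□□□□□□□
□□□^□□□
t=37: □□□■□■□
□□□□■□■
□□■□□□■
□□■□□■□
□□□■■□□
□□□□□□□
□□□■>□□
t=38: □□□■v■□
□□□□■□■
□□■□□□■
□□■□□■□
□□□■■□□
□□□□□□□
□□□■■□□
t=39: □□□<■■□
□□□□■□■
□□■□□□■
□□■□□■□
□□□■■□□
□□□□□□□
□□□■■□□
t=40: □□□□■■□
□□□v■□■
□□■□□□■
□□■□□■□
□□□■■□□
□□□□□□□
□□□■■□□

south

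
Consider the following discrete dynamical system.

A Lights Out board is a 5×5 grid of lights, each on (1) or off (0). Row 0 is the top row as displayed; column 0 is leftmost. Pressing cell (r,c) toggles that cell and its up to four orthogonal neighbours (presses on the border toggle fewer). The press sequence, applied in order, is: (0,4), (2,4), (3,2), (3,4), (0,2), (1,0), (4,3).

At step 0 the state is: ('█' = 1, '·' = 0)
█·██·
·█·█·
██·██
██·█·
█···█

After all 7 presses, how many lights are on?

0) █·██·
·█·█·
██·██
██·█·
█···█
1) █·█·█
·█·██
██·██
██·█·
█···█
2) █·█·█
·█·█·
██···
██·██
█···█
3) █·█·█
·█·█·
███··
█·█·█
█·█·█
4) █·█·█
·█·█·
███·█
█·██·
█·█··
5) ██·██
·███·
███·█
█·██·
█·█··
6) ·█·██
█·██·
·██·█
█·██·
█·█··
7) ·█·██
█·██·
·██·█
█·█··
█··██

14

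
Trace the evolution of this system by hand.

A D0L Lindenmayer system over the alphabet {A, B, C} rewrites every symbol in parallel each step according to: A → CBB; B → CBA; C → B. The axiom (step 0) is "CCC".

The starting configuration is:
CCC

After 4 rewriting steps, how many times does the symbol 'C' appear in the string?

gen 0: CCC
gen 1: BBB
gen 2: CBACBACBA
gen 3: BCBACBBBCBACBBBCBACBB
gen 4: CBABCBACBBBCBACBACBABCBACBBBCBACBACBABCBACBBBCBACBA

15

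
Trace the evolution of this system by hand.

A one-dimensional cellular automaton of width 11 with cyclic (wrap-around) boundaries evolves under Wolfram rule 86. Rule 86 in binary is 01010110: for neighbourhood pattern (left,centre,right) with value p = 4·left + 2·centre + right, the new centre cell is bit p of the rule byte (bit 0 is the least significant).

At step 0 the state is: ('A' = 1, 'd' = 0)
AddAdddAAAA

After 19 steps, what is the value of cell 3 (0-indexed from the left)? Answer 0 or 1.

0

[0] AddAdddAAAA
[1] AAAAAdAdddd
[2] ddddAdAAddA
[3] AddAAddAAAA
[4] AAAdAAAdddd
[5] ddAdddAAddA
[6] AAAAdAdAAAA
[7] dddAdAddddd
[8] ddAAdAAdddd
[9] dAdAddAAddd
[10] AAdAAAdAAdd
[11] dAdddAddAAA
[12] dAAdAAAAddA
[13] ddAddddAAAA
[14] AAAAddAdddA
[15] dddAAAAAdAd
[16] ddAddddAdAA
[17] AAAAddAAddA
[18] dddAAAdAAAd
[19] ddAddAdddAA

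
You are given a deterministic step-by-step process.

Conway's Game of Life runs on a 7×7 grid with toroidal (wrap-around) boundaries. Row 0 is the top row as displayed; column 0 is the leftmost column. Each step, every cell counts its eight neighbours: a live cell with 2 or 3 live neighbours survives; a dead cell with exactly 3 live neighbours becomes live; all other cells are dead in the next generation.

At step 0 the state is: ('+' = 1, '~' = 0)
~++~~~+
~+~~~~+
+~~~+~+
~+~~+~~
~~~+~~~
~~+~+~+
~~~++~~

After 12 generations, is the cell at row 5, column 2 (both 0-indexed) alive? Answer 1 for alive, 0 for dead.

step 0: ~++~~~+
~+~~~~+
+~~~+~+
~+~~+~~
~~~+~~~
~~+~+~+
~~~++~~
step 1: ~+++~+~
~++~~~+
~+~~~~+
+~~+++~
~~++++~
~~+~++~
++~~+~~
step 2: ~~~++++
~~~+~++
~+~++~+
++~~~~~
~++~~~~
~~+~~~+
+~~~~~+
step 3: ~~~+~~~
~~~~~~~
~+~++~+
~~~+~~~
~~+~~~~
~~+~~~+
+~~++~~
step 4: ~~~++~~
~~+++~~
~~+++~~
~~~++~~
~~++~~~
~++~~~~
~~+++~~
step 5: ~~~~~+~
~~~~~+~
~~~~~+~
~~~~~~~
~+~~+~~
~+~~+~~
~+~~+~~
step 6: ~~~~++~
~~~~+++
~~~~~~~
~~~~~~~
~~~~~~~
++++++~
~~~~++~
step 7: ~~~+~~~
~~~~+~+
~~~~~+~
~~~~~~~
~++++~~
~+++~++
~++~~~~
step 8: ~~++~~~
~~~~++~
~~~~~+~
~~+++~~
++~~++~
~~~~~+~
++~~+~~
step 9: ~+++~+~
~~~+++~
~~~~~+~
~+++~~+
~++~~++
~~~~~+~
~++++~~
step 10: ~+~~~+~
~~~+~++
~~~~~++
~+~++~+
~+~++++
+~~~~++
~+~~~+~
step 11: +~+~~+~
+~~~~~~
~~++~~~
~~~+~~~
~+~+~~~
~++~~~~
~+~~++~
step 12: +~~~++~
~~++~~+
~~++~~~
~~~++~~
~+~+~~~
++~++~~
+~~++++

0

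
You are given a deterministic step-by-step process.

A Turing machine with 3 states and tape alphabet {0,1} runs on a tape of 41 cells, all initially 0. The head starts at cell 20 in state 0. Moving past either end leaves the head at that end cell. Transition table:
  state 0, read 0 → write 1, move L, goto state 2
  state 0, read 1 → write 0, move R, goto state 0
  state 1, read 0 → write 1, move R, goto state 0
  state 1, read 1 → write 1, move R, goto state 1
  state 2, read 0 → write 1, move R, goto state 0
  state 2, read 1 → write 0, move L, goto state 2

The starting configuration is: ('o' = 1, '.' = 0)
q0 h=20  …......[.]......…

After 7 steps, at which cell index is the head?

21

0) q0 h=20  …......[.]......…
1) q2 h=19  …......[.]o.....…
2) q0 h=20  ….....o[o]......…
3) q0 h=21  …....o.[.]......…
4) q2 h=20  ….....o[.]o.....…
5) q0 h=21  …....oo[o]......…
6) q0 h=22  …...oo.[.]......…
7) q2 h=21  …....oo[.]o.....…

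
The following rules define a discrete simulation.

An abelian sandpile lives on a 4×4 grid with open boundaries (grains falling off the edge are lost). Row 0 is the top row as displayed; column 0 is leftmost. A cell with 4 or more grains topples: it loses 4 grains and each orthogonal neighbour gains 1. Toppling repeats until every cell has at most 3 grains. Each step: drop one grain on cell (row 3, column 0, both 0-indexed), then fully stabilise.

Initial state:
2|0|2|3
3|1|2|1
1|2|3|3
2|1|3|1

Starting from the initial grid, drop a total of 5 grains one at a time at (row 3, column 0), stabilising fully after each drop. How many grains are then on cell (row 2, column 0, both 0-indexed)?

k=0  2|0|2|3
3|1|2|1
1|2|3|3
2|1|3|1
k=1  2|0|2|3
3|1|2|1
1|2|3|3
3|1|3|1
k=2  2|0|2|3
3|1|2|1
2|2|3|3
0|2|3|1
k=3  2|0|2|3
3|1|2|1
2|2|3|3
1|2|3|1
k=4  2|0|2|3
3|1|2|1
2|2|3|3
2|2|3|1
k=5  2|0|2|3
3|1|2|1
2|2|3|3
3|2|3|1

2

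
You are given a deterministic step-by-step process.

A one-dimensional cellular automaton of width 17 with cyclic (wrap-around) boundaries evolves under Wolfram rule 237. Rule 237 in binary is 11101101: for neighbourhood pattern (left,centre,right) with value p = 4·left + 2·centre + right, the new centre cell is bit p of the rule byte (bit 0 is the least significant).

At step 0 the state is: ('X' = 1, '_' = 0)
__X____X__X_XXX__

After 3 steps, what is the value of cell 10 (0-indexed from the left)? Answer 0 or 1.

k=0  __X____X__X_XXX__
k=1  X_X_XX_X__XXXXX_X
k=2  XXXXXXXX__XXXXXXX
k=3  XXXXXXXX__XXXXXXX

1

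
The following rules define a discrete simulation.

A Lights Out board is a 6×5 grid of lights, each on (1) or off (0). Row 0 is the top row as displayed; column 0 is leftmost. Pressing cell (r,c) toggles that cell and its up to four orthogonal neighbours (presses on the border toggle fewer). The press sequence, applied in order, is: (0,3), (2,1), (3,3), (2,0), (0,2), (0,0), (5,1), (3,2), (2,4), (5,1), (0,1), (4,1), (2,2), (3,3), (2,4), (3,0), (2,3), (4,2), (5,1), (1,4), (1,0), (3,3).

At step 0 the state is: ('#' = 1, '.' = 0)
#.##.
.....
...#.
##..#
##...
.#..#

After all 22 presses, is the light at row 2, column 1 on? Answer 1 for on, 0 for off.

0) #.##.
.....
...#.
##..#
##...
.#..#
1) #...#
...#.
...#.
##..#
##...
.#..#
2) #...#
.#.#.
####.
#...#
##...
.#..#
3) #...#
.#.#.
###..
#.##.
##.#.
.#..#
4) #...#
##.#.
..#..
..##.
##.#.
.#..#
5) #####
####.
..#..
..##.
##.#.
.#..#
6) ..###
.###.
..#..
..##.
##.#.
.#..#
7) ..###
.###.
..#..
..##.
#..#.
#.#.#
8) ..###
.###.
.....
.#...
#.##.
#.#.#
9) ..###
.####
...##
.#..#
#.##.
#.#.#
10) ..###
.####
...##
.#..#
####.
.#..#
11) ##.##
..###
...##
.#..#
####.
.#..#
12) ##.##
..###
...##
....#
...#.
....#
13) ##.##
...##
.##.#
..#.#
...#.
....#
14) ##.##
...##
.####
...#.
.....
....#
15) ##.##
...#.
.##..
...##
.....
....#
16) ##.##
...#.
###..
##.##
#....
....#
17) ##.##
.....
##.##
##..#
#....
....#
18) ##.##
.....
##.##
###.#
####.
..#.#
19) ##.##
.....
##.##
###.#
#.##.
##..#
20) ##.#.
...##
##.#.
###.#
#.##.
##..#
21) .#.#.
##.##
.#.#.
###.#
#.##.
##..#
22) .#.#.
##.##
.#...
##.#.
#.#..
##..#

1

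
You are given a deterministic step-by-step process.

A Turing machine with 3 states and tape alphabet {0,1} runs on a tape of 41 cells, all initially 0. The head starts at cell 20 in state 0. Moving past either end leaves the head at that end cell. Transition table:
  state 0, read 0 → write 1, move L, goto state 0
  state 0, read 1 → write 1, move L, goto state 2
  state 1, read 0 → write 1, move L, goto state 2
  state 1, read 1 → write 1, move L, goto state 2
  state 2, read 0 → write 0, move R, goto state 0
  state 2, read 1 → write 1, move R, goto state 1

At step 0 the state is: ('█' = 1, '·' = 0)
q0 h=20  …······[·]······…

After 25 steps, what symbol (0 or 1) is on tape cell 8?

1

[0] q0 h=20  …······[·]······…
[1] q0 h=19  …······[·]█·····…
[2] q0 h=18  …······[·]██····…
[3] q0 h=17  …······[·]███···…
[4] q0 h=16  …······[·]████··…
[5] q0 h=15  …······[·]█████·…
[6] q0 h=14  …······[·]██████…
[7] q0 h=13  …······[·]██████…
[8] q0 h=12  …······[·]██████…
[9] q0 h=11  …······[·]██████…
[10] q0 h=10  …······[·]██████…
[11] q0 h= 9  …······[·]██████…
[12] q0 h= 8  …······[·]██████…
[13] q0 h= 7  …······[·]██████…
[14] q0 h= 6  |······[·]██████…
[15] q0 h= 5  |·····[·]██████…
[16] q0 h= 4  |····[·]██████…
[17] q0 h= 3  |···[·]██████…
[18] q0 h= 2  |··[·]██████…
[19] q0 h= 1  |·[·]██████…
[20] q0 h= 0  |[·]██████…
[21] q0 h= 0  |[█]██████…
[22] q2 h= 0  |[█]██████…
[23] q1 h= 1  |█[█]██████…
[24] q2 h= 0  |[█]██████…
[25] q1 h= 1  |█[█]██████…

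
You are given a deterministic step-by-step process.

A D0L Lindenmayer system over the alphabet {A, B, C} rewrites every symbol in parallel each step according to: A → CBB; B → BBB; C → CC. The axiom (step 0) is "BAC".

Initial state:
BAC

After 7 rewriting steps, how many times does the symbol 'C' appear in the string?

[0] BAC
[1] BBBCBBCC
[2] BBBBBBBBBCCBBBBBBCCCC
[3] BBBBBBBBBBBBBBBBBBBBBBBBBBBCCCCBBBBBBBBBBBBBBBBBBCCCCCCCC
[4] BBBBBBBBBBBBBBBBBBBBBBBBBBBBBBBBBBBBBBBBBBBBBBBBBBBBBBBBBB…BBBBBBBBBBBBBBBBBBBBBBBBBBBBBBBBBBBBBBBBBBCCCCCCCCCCCCCCCC  (len 159)
[5] BBBBBBBBBBBBBBBBBBBBBBBBBBBBBBBBBBBBBBBBBBBBBBBBBBBBBBBBBB…BBBBBBBBBBBBBBBBBBBBBBBBBBCCCCCCCCCCCCCCCCCCCCCCCCCCCCCCCC  (len 453)
[6] BBBBBBBBBBBBBBBBBBBBBBBBBBBBBBBBBBBBBBBBBBBBBBBBBBBBBBBBBB…CCCCCCCCCCCCCCCCCCCCCCCCCCCCCCCCCCCCCCCCCCCCCCCCCCCCCCCCCC  (len 1311)
[7] BBBBBBBBBBBBBBBBBBBBBBBBBBBBBBBBBBBBBBBBBBBBBBBBBBBBBBBBBB…CCCCCCCCCCCCCCCCCCCCCCCCCCCCCCCCCCCCCCCCCCCCCCCCCCCCCCCCCC  (len 3837)

192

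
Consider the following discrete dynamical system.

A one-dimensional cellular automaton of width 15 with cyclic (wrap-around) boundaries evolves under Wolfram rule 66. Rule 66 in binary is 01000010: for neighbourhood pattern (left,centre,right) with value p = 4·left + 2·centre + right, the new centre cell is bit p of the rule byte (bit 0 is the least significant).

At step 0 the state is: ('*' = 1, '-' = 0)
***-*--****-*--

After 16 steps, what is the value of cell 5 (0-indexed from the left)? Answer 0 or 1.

0

gen 0: ***-*--****-*--
gen 1: --*---*---*---*
gen 2: -*---*---*---*-
gen 3: *---*---*---*--
gen 4: ---*---*---*--*
gen 5: --*---*---*--*-
gen 6: -*---*---*--*--
gen 7: *---*---*--*---
gen 8: ---*---*--*---*
gen 9: --*---*--*---*-
gen 10: -*---*--*---*--
gen 11: *---*--*---*---
gen 12: ---*--*---*---*
gen 13: --*--*---*---*-
gen 14: -*--*---*---*--
gen 15: *--*---*---*---
gen 16: --*---*---*---*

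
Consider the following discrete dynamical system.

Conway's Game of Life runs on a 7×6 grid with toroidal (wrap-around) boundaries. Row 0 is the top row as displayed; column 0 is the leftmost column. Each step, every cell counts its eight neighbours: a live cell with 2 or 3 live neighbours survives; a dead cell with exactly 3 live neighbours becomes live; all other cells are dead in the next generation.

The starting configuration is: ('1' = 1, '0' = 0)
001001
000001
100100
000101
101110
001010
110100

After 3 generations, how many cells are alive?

1

[0] 001001
000001
100100
000101
101110
001010
110100
[1] 011011
100011
100001
110001
011000
100010
110111
[2] 001000
000100
000000
001001
001000
000010
000000
[3] 000000
000000
000000
000000
000100
000000
000000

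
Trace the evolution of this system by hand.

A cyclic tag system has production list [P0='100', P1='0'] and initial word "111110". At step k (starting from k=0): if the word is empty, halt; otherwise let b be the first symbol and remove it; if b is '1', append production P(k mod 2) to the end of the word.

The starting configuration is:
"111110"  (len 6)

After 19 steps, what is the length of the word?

gen 0: "111110"  (len 6)
gen 1: "11110100"  (len 8)
gen 2: "11101000"  (len 8)
gen 3: "1101000100"  (len 10)
gen 4: "1010001000"  (len 10)
gen 5: "010001000100"  (len 12)
gen 6: "10001000100"  (len 11)
gen 7: "0001000100100"  (len 13)
gen 8: "001000100100"  (len 12)
gen 9: "01000100100"  (len 11)
gen 10: "1000100100"  (len 10)
gen 11: "000100100100"  (len 12)
gen 12: "00100100100"  (len 11)
gen 13: "0100100100"  (len 10)
gen 14: "100100100"  (len 9)
gen 15: "00100100100"  (len 11)
gen 16: "0100100100"  (len 10)
gen 17: "100100100"  (len 9)
gen 18: "001001000"  (len 9)
gen 19: "01001000"  (len 8)

8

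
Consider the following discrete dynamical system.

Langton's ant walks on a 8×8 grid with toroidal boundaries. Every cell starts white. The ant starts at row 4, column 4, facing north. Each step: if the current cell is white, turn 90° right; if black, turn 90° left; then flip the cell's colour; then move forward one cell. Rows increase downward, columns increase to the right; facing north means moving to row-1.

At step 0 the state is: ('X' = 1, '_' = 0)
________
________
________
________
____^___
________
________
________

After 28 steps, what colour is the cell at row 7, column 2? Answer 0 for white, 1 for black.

step 0: ________
________
________
________
____^___
________
________
________
step 1: ________
________
________
________
____X>__
________
________
________
step 2: ________
________
________
________
____XX__
_____v__
________
________
step 3: ________
________
________
________
____XX__
____<X__
________
________
step 4: ________
________
________
________
____^X__
____XX__
________
________
step 5: ________
________
________
________
___<_X__
____XX__
________
________
step 6: ________
________
________
___^____
___X_X__
____XX__
________
________
step 7: ________
________
________
___X>___
___X_X__
____XX__
________
________
step 8: ________
________
________
___XX___
___XvX__
____XX__
________
________
step 9: ________
________
________
___XX___
___<XX__
____XX__
________
________
step 10: ________
________
________
___XX___
____XX__
___vXX__
________
________
step 11: ________
________
________
___XX___
____XX__
__<XXX__
________
________
step 12: ________
________
________
___XX___
__^_XX__
__XXXX__
________
________
step 13: ________
________
________
___XX___
__X>XX__
__XXXX__
________
________
step 14: ________
________
________
___XX___
__XXXX__
__XvXX__
________
________
step 15: ________
________
________
___XX___
__XXXX__
__X_>X__
________
________
step 16: ________
________
________
___XX___
__XX^X__
__X__X__
________
________
step 17: ________
________
________
___XX___
__X<_X__
__X__X__
________
________
step 18: ________
________
________
___XX___
__X__X__
__Xv_X__
________
________
step 19: ________
________
________
___XX___
__X__X__
__<X_X__
________
________
step 20: ________
________
________
___XX___
__X__X__
___X_X__
__v_____
________
step 21: ________
________
________
___XX___
__X__X__
___X_X__
_<X_____
________
step 22: ________
________
________
___XX___
__X__X__
_^_X_X__
_XX_____
________
step 23: ________
________
________
___XX___
__X__X__
_X>X_X__
_XX_____
________
step 24: ________
________
________
___XX___
__X__X__
_XXX_X__
_Xv_____
________
step 25: ________
________
________
___XX___
__X__X__
_XXX_X__
_X_>____
________
step 26: ________
________
________
___XX___
__X__X__
_XXX_X__
_X_X____
___v____
step 27: ________
________
________
___XX___
__X__X__
_XXX_X__
_X_X____
__<X____
step 28: ________
________
________
___XX___
__X__X__
_XXX_X__
_X^X____
__XX____

1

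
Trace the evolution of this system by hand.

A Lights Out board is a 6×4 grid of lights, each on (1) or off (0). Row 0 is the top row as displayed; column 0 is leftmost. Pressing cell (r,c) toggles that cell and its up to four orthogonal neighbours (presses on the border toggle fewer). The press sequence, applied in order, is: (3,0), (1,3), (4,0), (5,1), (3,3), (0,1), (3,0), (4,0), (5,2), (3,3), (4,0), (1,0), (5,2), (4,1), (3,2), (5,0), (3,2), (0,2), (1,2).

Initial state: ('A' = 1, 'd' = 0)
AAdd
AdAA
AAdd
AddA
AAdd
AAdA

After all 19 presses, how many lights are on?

13

gen 0: AAdd
AdAA
AAdd
AddA
AAdd
AAdA
gen 1: AAdd
AdAA
dAdd
dAdA
dAdd
AAdA
gen 2: AAdA
Addd
dAdA
dAdA
dAdd
AAdA
gen 3: AAdA
Addd
dAdA
AAdA
Addd
dAdA
gen 4: AAdA
Addd
dAdA
AAdA
AAdd
AdAA
gen 5: AAdA
Addd
dAdd
AAAd
AAdA
AdAA
gen 6: ddAA
AAdd
dAdd
AAAd
AAdA
AdAA
gen 7: ddAA
AAdd
AAdd
ddAd
dAdA
AdAA
gen 8: ddAA
AAdd
AAdd
AdAd
AddA
ddAA
gen 9: ddAA
AAdd
AAdd
AdAd
AdAA
dAdd
gen 10: ddAA
AAdd
AAdA
AddA
AdAd
dAdd
gen 11: ddAA
AAdd
AAdA
dddA
dAAd
AAdd
gen 12: AdAA
dddd
dAdA
dddA
dAAd
AAdd
gen 13: AdAA
dddd
dAdA
dddA
dAdd
AdAA
gen 14: AdAA
dddd
dAdA
dAdA
AdAd
AAAA
gen 15: AdAA
dddd
dAAA
ddAd
Addd
AAAA
gen 16: AdAA
dddd
dAAA
ddAd
dddd
ddAA
gen 17: AdAA
dddd
dAdA
dAdA
ddAd
ddAA
gen 18: AAdd
ddAd
dAdA
dAdA
ddAd
ddAA
gen 19: AAAd
dAdA
dAAA
dAdA
ddAd
ddAA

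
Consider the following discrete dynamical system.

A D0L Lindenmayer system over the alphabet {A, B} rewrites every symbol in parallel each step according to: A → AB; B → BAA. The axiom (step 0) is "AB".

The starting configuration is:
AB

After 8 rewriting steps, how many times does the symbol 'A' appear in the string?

1393

step 0: AB
step 1: ABBAA
step 2: ABBAABAAABAB
step 3: ABBAABAAABABBAAABABABBAAABBAA
step 4: ABBAABAAABABBAAABABABBAAABBAABAAABABABBAAABBAAABBAABAAABABABBAABAAABAB
step 5: ABBAABAAABABBAAABABABBAAABBAABAAABABABBAAABBAAABBAABAAABAB…ABBAABAAABABBAAABABABBAAABBAAABBAABAAABABBAAABABABBAAABBAA  (len 169)
step 6: ABBAABAAABABBAAABABABBAAABBAABAAABABABBAAABBAAABBAABAAABAB…BAAABABABBAAABBAABAAABABABBAAABBAAABBAABAAABABABBAABAAABAB  (len 408)
step 7: ABBAABAAABABBAAABABABBAAABBAABAAABABABBAAABBAAABBAABAAABAB…ABBAABAAABABBAAABABABBAAABBAAABBAABAAABABBAAABABABBAAABBAA  (len 985)
step 8: ABBAABAAABABBAAABABABBAAABBAABAAABABABBAAABBAAABBAABAAABAB…BAAABABABBAAABBAABAAABABABBAAABBAAABBAABAAABABABBAABAAABAB  (len 2378)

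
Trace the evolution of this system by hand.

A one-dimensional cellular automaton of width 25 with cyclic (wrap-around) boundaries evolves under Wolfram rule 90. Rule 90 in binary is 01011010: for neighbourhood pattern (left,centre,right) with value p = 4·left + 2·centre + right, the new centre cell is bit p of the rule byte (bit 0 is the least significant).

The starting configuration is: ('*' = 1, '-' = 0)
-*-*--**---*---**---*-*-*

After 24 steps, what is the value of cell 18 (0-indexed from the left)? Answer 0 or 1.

1

gen 0: -*-*--**---*---**---*-*-*
gen 1: ----*****-*-*-****-*-----
gen 2: ---**---*-----*--*--*----
gen 3: --****-*-*---*-**-**-*---
gen 4: -**--*----*-*--**-**--*--
gen 5: *****-*--*---****-****-*-
gen 6: *---*--**-*-**--*-*--*---
gen 7: -*-*-****---****---**-*-*
gen 8: -----*--**-**--**-***----
gen 9: ----*-****-******-*-**---
gen 10: ---*--*--*-*----*---***--
gen 11: --*-**-**---*--*-*-**-**-
gen 12: -*--**-***-*-**----**-***
gen 13: --****-*-*---***--***-*-*
gen 14: ***--*----*-**-****-*----
gen 15: *-***-*--*--**-*--*--*--*
gen 16: *-*-*--**-****--**-**-***
gen 17: *----****-*--*****-**-*--
gen 18: -*--**--*--***---*-**--**
gen 19: --******-***-**-*--******
gen 20: ***----*-*-*-**--***----*
gen 21: --**--*------*****-**--**
gen 22: ******-*----**---*-******
gen 23: -----*--*--****-*--*-----
gen 24: ----*-**-***--*--**-*----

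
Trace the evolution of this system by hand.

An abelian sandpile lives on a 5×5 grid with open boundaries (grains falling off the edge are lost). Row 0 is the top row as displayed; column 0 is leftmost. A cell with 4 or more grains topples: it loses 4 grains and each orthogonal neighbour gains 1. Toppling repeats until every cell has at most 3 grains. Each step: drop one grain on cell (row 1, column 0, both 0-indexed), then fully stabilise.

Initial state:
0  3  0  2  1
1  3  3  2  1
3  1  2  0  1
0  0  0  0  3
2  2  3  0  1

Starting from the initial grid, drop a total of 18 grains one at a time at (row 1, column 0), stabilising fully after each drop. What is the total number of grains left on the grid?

k=0  0  3  0  2  1
1  3  3  2  1
3  1  2  0  1
0  0  0  0  3
2  2  3  0  1
k=1  0  3  0  2  1
2  3  3  2  1
3  1  2  0  1
0  0  0  0  3
2  2  3  0  1
k=2  0  3  0  2  1
3  3  3  2  1
3  1  2  0  1
0  0  0  0  3
2  2  3  0  1
k=3  2  0  2  2  1
2  2  0  3  1
0  3  3  0  1
1  0  0  0  3
2  2  3  0  1
k=4  2  0  2  2  1
3  2  0  3  1
0  3  3  0  1
1  0  0  0  3
2  2  3  0  1
k=5  3  0  2  2  1
0  3  0  3  1
1  3  3  0  1
1  0  0  0  3
2  2  3  0  1
k=6  3  0  2  2  1
1  3  0  3  1
1  3  3  0  1
1  0  0  0  3
2  2  3  0  1
k=7  3  0  2  2  1
2  3  0  3  1
1  3  3  0  1
1  0  0  0  3
2  2  3  0  1
k=8  3  0  2  2  1
3  3  0  3  1
1  3  3  0  1
1  0  0  0  3
2  2  3  0  1
k=9  0  2  2  2  1
2  1  2  3  1
3  1  0  1  1
1  1  1  0  3
2  2  3  0  1
k=10  0  2  2  2  1
3  1  2  3  1
3  1  0  1  1
1  1  1  0  3
2  2  3  0  1
k=11  1  2  2  2  1
1  2  2  3  1
0  2  0  1  1
2  1  1  0  3
2  2  3  0  1
k=12  1  2  2  2  1
2  2  2  3  1
0  2  0  1  1
2  1  1  0  3
2  2  3  0  1
k=13  1  2  2  2  1
3  2  2  3  1
0  2  0  1  1
2  1  1  0  3
2  2  3  0  1
k=14  2  2  2  2  1
0  3  2  3  1
1  2  0  1  1
2  1  1  0  3
2  2  3  0  1
k=15  2  2  2  2  1
1  3  2  3  1
1  2  0  1  1
2  1  1  0  3
2  2  3  0  1
k=16  2  2  2  2  1
2  3  2  3  1
1  2  0  1  1
2  1  1  0  3
2  2  3  0  1
k=17  2  2  2  2  1
3  3  2  3  1
1  2  0  1  1
2  1  1  0  3
2  2  3  0  1
k=18  3  3  2  2  1
1  0  3  3  1
2  3  0  1  1
2  1  1  0  3
2  2  3  0  1

41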